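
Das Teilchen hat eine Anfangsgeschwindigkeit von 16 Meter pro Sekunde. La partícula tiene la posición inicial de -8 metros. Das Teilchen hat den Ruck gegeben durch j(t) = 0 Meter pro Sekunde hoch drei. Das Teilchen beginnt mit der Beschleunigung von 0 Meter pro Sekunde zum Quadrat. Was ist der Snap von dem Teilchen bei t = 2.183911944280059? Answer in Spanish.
Partiendo de la sacudida j(t) = 0, tomamos 1 derivada. La derivada de la sacudida da el snap: s(t) = 0. Usando s(t) = 0 y sustituyendo t = 2.183911944280059, encontramos s = 0.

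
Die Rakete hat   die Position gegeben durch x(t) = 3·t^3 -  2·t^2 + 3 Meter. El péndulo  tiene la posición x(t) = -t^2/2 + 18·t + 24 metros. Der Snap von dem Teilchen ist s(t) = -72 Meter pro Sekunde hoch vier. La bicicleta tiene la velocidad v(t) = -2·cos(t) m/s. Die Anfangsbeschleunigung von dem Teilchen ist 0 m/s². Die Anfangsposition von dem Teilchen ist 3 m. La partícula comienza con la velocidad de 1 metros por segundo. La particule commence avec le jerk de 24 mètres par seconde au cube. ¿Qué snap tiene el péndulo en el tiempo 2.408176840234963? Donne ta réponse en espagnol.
Partiendo de la posición x(t) = -t^2/2 + 18·t + 24, tomamos 4 derivadas. Derivando la posición, obtenemos la velocidad: v(t) = 18 - t. La derivada de la velocidad da la aceleración: a(t) = -1. Derivando la aceleración, obtenemos la sacudida: j(t) = 0. La derivada de la sacudida da el snap: s(t) = 0. Tenemos el snap s(t) = 0. Sustituyendo t = 2.408176840234963: s(2.408176840234963) = 0.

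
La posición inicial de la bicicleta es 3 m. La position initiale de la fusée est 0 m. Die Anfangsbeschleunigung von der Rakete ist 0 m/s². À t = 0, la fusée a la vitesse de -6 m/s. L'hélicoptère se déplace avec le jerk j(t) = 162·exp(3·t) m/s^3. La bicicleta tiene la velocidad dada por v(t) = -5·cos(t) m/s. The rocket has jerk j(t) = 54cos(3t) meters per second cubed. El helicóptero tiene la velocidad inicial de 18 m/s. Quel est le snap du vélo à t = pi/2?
En partant de la vitesse v(t) = -5·cos(t), nous prenons 3 dérivées. En prenant d/dt de v(t), nous trouvons a(t) = 5·sin(t). En dérivant l'accélération, nous obtenons le jerk: j(t) = 5·cos(t). La dérivée du jerk donne le snap: s(t) = -5·sin(t). En utilisant s(t) = -5·sin(t) et en substituant t = pi/2, nous trouvons s = -5.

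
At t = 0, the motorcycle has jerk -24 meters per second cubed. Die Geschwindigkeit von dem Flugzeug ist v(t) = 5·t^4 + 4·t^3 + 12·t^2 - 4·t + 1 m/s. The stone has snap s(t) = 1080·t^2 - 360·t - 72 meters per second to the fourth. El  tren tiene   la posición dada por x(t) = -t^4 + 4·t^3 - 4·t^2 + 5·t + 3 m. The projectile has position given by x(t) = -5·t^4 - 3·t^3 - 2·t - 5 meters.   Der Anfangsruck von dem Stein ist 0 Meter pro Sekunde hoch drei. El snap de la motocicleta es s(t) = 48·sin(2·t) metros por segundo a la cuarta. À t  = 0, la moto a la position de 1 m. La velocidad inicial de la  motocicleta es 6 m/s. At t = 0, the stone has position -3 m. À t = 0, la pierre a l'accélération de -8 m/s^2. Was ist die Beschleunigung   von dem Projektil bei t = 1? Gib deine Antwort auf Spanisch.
Debemos derivar nuestra ecuación de la posición x(t) = -5·t^4 - 3·t^3 - 2·t - 5 2 veces. La derivada de la posición da la velocidad: v(t) = -20·t^3 - 9·t^2 - 2. Tomando d/dt de v(t), encontramos a(t) = -60·t^2 - 18·t. Tenemos la aceleración a(t) = -60·t^2 - 18·t. Sustituyendo t = 1: a(1) = -78.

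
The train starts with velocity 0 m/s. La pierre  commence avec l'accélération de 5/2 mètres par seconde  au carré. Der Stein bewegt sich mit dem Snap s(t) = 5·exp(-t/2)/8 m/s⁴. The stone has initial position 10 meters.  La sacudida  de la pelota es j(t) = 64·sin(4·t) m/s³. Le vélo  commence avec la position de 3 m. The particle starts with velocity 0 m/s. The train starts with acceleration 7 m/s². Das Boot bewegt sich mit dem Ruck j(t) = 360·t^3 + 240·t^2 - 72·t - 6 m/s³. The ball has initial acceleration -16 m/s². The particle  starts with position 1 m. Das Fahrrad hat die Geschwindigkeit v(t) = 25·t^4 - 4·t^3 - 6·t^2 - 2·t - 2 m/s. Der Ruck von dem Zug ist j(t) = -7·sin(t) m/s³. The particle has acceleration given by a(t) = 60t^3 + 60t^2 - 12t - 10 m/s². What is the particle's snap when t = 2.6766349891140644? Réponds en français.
Pour résoudre ceci, nous devons prendre 2 dérivées de notre équation de l'accélération a(t) = 60·t^3 + 60·t^2 - 12·t - 10. En dérivant l'accélération, nous obtenons le jerk: j(t) = 180·t^2 + 120·t - 12. En prenant d/dt de j(t), nous trouvons s(t) = 360·t + 120. Nous avons le snap s(t) = 360·t + 120. En substituant t = 2.6766349891140644: s(2.6766349891140644) = 1083.58859608106.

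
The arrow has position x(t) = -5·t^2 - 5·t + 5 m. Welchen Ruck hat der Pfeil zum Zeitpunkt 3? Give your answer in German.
Wir müssen unsere Gleichung für die Position x(t) = -5·t^2 - 5·t + 5 3-mal ableiten. Durch Ableiten von der Position erhalten wir die Geschwindigkeit: v(t) = -10·t - 5. Durch Ableiten von der Geschwindigkeit erhalten wir die Beschleunigung: a(t) = -10. Durch Ableiten von der Beschleunigung erhalten wir den Ruck: j(t) = 0. Wir haben den Ruck j(t) = 0. Durch Einsetzen von t = 3: j(3) = 0.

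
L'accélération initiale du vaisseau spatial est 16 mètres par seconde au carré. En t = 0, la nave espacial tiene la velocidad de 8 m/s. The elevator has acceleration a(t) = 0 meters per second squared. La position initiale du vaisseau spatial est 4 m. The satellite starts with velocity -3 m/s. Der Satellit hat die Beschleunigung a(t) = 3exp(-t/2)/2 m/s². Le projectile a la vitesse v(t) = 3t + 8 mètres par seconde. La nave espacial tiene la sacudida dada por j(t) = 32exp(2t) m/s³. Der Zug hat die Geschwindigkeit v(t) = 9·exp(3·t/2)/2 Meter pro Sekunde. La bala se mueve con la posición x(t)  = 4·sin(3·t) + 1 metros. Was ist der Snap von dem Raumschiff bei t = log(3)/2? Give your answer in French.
Pour résoudre ceci, nous devons prendre 1 dérivée de notre équation du jerk j(t) = 32·exp(2·t). La dérivée du jerk donne le snap: s(t) = 64·exp(2·t). De l'équation du snap s(t) = 64·exp(2·t), nous substituons t = log(3)/2 pour obtenir s = 192.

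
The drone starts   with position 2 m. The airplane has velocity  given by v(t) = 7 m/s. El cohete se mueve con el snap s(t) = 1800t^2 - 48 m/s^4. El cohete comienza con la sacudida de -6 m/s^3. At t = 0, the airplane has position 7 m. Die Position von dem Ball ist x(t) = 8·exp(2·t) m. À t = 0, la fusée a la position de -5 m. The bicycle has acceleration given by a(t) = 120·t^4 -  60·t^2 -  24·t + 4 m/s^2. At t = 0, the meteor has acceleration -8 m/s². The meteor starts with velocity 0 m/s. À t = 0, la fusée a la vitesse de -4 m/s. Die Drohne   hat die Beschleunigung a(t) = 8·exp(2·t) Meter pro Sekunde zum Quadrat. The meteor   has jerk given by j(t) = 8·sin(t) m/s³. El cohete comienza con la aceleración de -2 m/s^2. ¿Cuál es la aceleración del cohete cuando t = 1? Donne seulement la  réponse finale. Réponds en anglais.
The answer is 118.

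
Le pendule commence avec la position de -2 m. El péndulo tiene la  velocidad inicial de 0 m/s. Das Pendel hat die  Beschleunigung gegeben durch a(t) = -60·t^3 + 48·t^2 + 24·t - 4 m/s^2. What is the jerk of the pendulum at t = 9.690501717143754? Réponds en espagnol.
Partiendo de la aceleración a(t) = -60·t^3 + 48·t^2 + 24·t - 4, tomamos 1 derivada. Tomando d/dt de a(t), encontramos j(t) = -180·t^2 + 96·t + 24. De la ecuación de la sacudida j(t) = -180·t^2 + 96·t + 24, sustituimos t = 9.690501717143754 para obtener j = -15948.7600705481.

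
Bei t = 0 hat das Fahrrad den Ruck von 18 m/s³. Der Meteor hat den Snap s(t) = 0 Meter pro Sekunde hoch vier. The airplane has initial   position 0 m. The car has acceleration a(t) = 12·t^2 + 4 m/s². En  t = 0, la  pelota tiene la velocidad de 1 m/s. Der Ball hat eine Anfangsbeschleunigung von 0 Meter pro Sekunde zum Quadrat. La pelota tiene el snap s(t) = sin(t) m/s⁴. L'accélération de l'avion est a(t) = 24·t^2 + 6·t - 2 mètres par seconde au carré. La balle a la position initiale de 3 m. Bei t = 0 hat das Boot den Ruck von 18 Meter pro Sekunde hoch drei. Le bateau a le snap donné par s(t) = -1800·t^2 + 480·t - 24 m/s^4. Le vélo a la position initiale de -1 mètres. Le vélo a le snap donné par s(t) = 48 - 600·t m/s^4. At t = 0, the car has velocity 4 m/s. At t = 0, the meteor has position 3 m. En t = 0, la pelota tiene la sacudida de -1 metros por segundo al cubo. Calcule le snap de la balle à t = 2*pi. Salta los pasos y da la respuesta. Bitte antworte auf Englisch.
The snap at t = 2*pi is s = 0.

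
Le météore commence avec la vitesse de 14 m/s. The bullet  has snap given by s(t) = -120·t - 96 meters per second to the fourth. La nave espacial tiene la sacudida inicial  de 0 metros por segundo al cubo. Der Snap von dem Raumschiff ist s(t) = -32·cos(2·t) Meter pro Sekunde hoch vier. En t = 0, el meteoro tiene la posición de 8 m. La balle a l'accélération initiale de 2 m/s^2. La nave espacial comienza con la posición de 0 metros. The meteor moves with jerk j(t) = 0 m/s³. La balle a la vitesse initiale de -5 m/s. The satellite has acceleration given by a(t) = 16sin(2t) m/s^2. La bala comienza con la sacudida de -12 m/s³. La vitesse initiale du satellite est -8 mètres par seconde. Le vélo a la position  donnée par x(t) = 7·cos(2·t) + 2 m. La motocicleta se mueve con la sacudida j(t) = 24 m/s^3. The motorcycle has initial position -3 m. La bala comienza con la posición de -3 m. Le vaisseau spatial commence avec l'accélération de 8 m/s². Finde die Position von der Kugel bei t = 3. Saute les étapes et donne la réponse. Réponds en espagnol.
La posición en t = 3 es x = -630.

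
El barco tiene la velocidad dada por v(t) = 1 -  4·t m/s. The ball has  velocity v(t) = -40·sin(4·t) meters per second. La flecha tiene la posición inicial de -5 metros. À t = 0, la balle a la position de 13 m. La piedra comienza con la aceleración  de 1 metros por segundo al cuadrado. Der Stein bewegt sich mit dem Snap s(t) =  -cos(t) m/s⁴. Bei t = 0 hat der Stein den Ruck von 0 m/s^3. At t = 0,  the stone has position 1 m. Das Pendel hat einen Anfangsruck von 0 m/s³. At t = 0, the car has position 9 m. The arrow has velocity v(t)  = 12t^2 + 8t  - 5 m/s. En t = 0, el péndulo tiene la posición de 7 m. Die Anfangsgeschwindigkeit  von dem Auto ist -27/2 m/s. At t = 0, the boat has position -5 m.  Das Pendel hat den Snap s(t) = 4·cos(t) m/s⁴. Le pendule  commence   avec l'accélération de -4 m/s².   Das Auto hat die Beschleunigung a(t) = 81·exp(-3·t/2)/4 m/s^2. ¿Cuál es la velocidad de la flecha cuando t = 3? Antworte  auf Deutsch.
Mit v(t) = 12·t^2 + 8·t - 5 und Einsetzen von t = 3, finden wir v = 127.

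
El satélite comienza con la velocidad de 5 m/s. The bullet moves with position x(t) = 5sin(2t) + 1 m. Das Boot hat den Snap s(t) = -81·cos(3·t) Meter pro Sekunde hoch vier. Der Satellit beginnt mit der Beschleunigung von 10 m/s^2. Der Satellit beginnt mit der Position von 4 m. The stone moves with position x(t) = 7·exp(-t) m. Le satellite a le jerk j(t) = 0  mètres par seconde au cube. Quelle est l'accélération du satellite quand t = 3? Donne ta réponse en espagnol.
Necesitamos integrar nuestra ecuación de la sacudida j(t) = 0 1 vez. Integrando la sacudida y usando la condición inicial a(0) = 10, obtenemos a(t) = 10. De la ecuación de la aceleración a(t) = 10, sustituimos t = 3 para obtener a = 10.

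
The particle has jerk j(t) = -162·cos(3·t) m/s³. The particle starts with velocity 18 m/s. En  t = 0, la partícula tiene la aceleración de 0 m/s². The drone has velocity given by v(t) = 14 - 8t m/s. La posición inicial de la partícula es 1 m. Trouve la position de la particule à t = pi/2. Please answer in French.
Nous devons intégrer notre équation du jerk j(t) = -162·cos(3·t) 3 fois. En prenant ∫j(t)dt et en appliquant a(0) = 0, nous trouvons a(t) = -54·sin(3·t). En prenant ∫a(t)dt et en appliquant v(0) = 18, nous trouvons v(t) = 18·cos(3·t). L'intégrale de la vitesse est la position. En utilisant x(0) = 1, nous obtenons x(t) = 6·sin(3·t) + 1. De l'équation de la position x(t) = 6·sin(3·t) + 1, nous substituons t = pi/2 pour obtenir x = -5.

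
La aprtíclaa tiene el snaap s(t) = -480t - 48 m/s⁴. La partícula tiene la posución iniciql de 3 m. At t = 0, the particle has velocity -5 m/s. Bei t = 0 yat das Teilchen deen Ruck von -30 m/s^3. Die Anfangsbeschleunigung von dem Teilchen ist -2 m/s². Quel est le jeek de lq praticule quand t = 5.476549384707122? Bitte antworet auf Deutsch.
Ausgehend von dem Snap s(t) = -480·t - 48, nehmen wir 1 Stammfunktion. Das Integral von dem Snap ist der Ruck. Mit j(0) = -30 erhalten wir j(t) = -240·t^2 - 48·t - 30. Wir haben den Ruck j(t) = -240·t^2 - 48·t - 30. Durch Einsetzen von t = 5.476549384707122: j(5.476549384707122) = -7491.09672961857.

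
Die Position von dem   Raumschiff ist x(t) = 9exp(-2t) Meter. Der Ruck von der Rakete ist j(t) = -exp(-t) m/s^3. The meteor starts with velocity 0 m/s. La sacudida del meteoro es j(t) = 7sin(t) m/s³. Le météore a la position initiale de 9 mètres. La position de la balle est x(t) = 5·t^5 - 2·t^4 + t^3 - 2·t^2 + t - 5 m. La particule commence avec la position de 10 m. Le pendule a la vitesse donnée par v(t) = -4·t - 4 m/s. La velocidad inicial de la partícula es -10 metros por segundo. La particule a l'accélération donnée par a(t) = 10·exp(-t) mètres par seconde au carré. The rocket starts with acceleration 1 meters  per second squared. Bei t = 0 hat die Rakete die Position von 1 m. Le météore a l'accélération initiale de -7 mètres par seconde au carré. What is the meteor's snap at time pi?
To solve this, we need to take 1 derivative of our jerk equation j(t) = 7·sin(t). The derivative of jerk gives snap: s(t) = 7·cos(t). We have snap s(t) = 7·cos(t). Substituting t = pi: s(pi) = -7.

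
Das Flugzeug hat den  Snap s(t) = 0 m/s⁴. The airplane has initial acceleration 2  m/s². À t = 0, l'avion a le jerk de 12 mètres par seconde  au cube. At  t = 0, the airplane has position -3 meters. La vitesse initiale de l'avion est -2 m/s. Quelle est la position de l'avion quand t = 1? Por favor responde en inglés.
Starting from snap s(t) = 0, we take 4 integrals. Integrating snap and using the initial condition j(0) = 12, we get j(t) = 12. The antiderivative of jerk is acceleration. Using a(0) = 2, we get a(t) = 12·t + 2. The integral of acceleration, with v(0) = -2, gives velocity: v(t) = 6·t^2 + 2·t - 2. Integrating velocity and using the initial condition x(0) = -3, we get x(t) = 2·t^3 + t^2 - 2·t - 3. Using x(t) = 2·t^3 + t^2 - 2·t - 3 and substituting t = 1, we find x = -2.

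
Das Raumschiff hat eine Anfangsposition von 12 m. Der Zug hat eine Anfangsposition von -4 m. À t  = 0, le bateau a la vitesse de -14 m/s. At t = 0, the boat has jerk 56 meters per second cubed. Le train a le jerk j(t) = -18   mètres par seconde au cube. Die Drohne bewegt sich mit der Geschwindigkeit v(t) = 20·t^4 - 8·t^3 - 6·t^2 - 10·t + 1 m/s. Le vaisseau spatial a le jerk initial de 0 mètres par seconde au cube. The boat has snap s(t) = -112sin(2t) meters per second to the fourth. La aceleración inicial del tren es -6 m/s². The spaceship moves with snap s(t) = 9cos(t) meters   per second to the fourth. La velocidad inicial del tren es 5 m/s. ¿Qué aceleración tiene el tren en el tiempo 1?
Necesitamos integrar nuestra ecuación de la sacudida j(t) = -18 1 vez. La antiderivada de la sacudida, con a(0) = -6, da la aceleración: a(t) = -18·t - 6. De la ecuación de la aceleración a(t) = -18·t - 6, sustituimos t = 1 para obtener a = -24.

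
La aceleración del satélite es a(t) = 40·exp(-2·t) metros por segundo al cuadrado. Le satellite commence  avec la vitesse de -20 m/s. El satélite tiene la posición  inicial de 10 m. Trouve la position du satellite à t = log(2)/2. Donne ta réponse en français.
Nous devons trouver l'intégrale de notre équation de l'accélération a(t) = 40·exp(-2·t) 2 fois. La primitive de l'accélération est la vitesse. En utilisant v(0) = -20, nous obtenons v(t) = -20·exp(-2·t). En intégrant la vitesse et en utilisant la condition initiale x(0) = 10, nous obtenons x(t) = 10·exp(-2·t). Nous avons la position x(t) = 10·exp(-2·t). En substituant t = log(2)/2: x(log(2)/2) = 5.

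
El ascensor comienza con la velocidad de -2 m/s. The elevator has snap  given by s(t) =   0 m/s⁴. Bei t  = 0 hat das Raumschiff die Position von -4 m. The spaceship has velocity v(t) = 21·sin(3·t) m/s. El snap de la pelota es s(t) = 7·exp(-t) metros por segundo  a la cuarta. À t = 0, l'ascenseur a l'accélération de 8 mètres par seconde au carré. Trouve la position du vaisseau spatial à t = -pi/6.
Pour résoudre ceci, nous devons prendre 1 primitive de notre équation de la vitesse v(t) = 21·sin(3·t). En prenant ∫v(t)dt et en appliquant x(0) = -4, nous trouvons x(t) = 3 - 7·cos(3·t). En utilisant x(t) = 3 - 7·cos(3·t) et en substituant t = -pi/6, nous trouvons x = 3.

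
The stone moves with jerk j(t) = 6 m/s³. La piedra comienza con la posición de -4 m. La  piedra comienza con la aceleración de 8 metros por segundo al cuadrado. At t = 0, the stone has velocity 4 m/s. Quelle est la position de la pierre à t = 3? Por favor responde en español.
Necesitamos integrar nuestra ecuación de la sacudida j(t) = 6 3 veces. Tomando ∫j(t)dt y aplicando a(0) = 8, encontramos a(t) = 6·t + 8. La integral de la aceleración es la velocidad. Usando v(0) = 4, obtenemos v(t) = 3·t^2 + 8·t + 4. Integrando la velocidad y usando la condición inicial x(0) = -4, obtenemos x(t) = t^3 + 4·t^2 + 4·t - 4. Usando x(t) = t^3 + 4·t^2 + 4·t - 4 y sustituyendo t = 3, encontramos x = 71.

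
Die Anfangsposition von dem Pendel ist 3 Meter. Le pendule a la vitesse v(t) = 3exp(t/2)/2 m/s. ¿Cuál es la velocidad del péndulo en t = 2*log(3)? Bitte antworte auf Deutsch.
Wir haben die Geschwindigkeit v(t) = 3·exp(t/2)/2. Durch Einsetzen von t = 2*log(3): v(2*log(3)) = 9/2.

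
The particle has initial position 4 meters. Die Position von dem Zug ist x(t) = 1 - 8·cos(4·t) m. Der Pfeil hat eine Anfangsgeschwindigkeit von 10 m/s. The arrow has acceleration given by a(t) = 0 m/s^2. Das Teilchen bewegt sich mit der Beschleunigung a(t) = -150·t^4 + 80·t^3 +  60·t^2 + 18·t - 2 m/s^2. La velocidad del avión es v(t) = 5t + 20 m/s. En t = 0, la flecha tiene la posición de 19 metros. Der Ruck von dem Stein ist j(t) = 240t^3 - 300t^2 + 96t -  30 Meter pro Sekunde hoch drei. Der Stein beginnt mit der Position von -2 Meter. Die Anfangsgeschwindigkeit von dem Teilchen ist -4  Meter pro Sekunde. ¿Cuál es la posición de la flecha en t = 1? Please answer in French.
En partant de l'accélération a(t) = 0, nous prenons 2 primitives. En intégrant l'accélération et en utilisant la condition initiale v(0) = 10, nous obtenons v(t) = 10. En intégrant la vitesse et en utilisant la condition initiale x(0) = 19, nous obtenons x(t) = 10·t + 19. Nous avons la position x(t) = 10·t + 19. En substituant t = 1: x(1) = 29.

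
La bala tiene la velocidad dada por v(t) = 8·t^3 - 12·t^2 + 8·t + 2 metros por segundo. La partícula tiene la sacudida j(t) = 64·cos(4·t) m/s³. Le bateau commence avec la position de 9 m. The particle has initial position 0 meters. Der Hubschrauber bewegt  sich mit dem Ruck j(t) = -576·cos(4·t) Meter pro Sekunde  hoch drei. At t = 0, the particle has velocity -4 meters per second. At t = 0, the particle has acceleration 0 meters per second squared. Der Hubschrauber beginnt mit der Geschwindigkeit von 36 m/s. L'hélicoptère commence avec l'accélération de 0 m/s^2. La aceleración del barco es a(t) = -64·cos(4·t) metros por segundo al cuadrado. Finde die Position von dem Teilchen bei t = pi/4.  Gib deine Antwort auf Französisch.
En partant du jerk j(t) = 64·cos(4·t), nous prenons 3 intégrales. En prenant ∫j(t)dt et en appliquant a(0) = 0, nous trouvons a(t) = 16·sin(4·t). En prenant ∫a(t)dt et en appliquant v(0) = -4, nous trouvons v(t) = -4·cos(4·t). La primitive de la vitesse, avec x(0) = 0, donne la position: x(t) = -sin(4·t). Nous avons la position x(t) = -sin(4·t). En substituant t = pi/4: x(pi/4) = 0.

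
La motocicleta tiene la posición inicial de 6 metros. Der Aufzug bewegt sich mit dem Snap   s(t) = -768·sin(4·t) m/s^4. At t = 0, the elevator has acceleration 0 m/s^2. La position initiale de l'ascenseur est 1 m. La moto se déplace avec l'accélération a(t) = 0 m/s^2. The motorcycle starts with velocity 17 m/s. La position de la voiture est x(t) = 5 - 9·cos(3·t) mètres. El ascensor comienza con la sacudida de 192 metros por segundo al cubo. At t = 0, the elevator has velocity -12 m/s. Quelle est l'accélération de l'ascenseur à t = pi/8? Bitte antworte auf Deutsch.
Ausgehend von dem Snap s(t) = -768·sin(4·t), nehmen wir 2 Integrale. Das Integral von dem Snap ist der Ruck. Mit j(0) = 192 erhalten wir j(t) = 192·cos(4·t). Die Stammfunktion von dem Ruck ist die Beschleunigung. Mit a(0) = 0 erhalten wir a(t) = 48·sin(4·t). Aus der Gleichung für die Beschleunigung a(t) = 48·sin(4·t), setzen wir t = pi/8 ein und erhalten a = 48.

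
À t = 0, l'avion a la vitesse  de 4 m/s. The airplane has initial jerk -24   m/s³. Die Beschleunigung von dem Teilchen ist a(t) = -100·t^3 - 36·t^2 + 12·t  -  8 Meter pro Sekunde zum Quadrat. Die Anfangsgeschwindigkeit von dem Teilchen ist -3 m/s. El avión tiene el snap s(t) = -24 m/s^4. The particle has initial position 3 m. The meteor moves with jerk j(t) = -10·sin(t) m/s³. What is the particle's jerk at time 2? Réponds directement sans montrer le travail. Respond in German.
j(2) = -1332.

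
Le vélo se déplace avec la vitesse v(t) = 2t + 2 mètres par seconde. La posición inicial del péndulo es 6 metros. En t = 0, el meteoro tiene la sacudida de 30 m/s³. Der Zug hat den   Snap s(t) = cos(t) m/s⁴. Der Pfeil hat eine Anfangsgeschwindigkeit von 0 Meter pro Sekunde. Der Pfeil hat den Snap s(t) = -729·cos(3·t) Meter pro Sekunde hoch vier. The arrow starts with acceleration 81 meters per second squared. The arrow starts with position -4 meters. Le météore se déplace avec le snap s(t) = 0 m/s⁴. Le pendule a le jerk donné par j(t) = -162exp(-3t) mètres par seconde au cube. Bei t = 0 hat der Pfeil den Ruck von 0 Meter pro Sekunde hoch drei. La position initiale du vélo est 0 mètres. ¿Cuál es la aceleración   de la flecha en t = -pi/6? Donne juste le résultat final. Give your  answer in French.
L'accélération à t = -pi/6 est a = 0.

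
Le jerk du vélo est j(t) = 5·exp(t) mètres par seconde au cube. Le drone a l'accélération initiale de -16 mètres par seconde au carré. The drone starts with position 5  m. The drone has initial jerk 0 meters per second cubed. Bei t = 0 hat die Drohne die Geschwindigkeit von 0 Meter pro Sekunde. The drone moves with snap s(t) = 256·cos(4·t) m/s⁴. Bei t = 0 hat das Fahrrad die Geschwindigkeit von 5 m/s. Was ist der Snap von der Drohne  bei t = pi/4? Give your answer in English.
Using s(t) = 256·cos(4·t) and substituting t = pi/4, we find s = -256.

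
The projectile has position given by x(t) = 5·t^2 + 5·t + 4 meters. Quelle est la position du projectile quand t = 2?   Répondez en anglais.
From the given position equation x(t) = 5·t^2 + 5·t + 4, we substitute t = 2 to get x = 34.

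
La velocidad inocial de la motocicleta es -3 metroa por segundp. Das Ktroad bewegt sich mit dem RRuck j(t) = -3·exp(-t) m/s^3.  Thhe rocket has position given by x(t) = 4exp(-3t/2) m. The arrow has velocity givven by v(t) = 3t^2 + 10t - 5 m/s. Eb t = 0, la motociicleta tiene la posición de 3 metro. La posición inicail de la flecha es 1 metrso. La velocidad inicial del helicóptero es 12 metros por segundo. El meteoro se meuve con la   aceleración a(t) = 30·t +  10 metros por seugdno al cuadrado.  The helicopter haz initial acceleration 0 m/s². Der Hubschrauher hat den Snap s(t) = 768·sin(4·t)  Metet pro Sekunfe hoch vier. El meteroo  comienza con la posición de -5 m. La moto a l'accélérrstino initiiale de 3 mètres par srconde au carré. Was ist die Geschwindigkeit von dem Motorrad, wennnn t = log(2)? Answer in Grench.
Nous devons intégrer notre équation du jerk j(t) = -3·exp(-t) 2 fois. En prenant ∫j(t)dt et en appliquant a(0) = 3, nous trouvons a(t) = 3·exp(-t). L'intégrale de l'accélération, avec v(0) = -3, donne la vitesse: v(t) = -3·exp(-t). En utilisant v(t) = -3·exp(-t) et en substituant t = log(2), nous trouvons v = -3/2.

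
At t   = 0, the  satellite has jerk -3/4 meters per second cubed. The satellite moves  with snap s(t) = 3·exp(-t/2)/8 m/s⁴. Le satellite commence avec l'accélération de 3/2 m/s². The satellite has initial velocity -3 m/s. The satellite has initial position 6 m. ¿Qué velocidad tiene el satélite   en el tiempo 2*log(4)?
Debemos encontrar la integral de nuestra ecuación del snap s(t) = 3·exp(-t/2)/8 3 veces. La antiderivada del snap, con j(0) = -3/4, da la sacudida: j(t) = -3·exp(-t/2)/4. Integrando la sacudida y usando la condición inicial a(0) = 3/2, obtenemos a(t) = 3·exp(-t/2)/2. La antiderivada de la aceleración, con v(0) = -3, da la velocidad: v(t) = -3·exp(-t/2). De la ecuación de la velocidad v(t) = -3·exp(-t/2), sustituimos t = 2*log(4) para obtener v = -3/4.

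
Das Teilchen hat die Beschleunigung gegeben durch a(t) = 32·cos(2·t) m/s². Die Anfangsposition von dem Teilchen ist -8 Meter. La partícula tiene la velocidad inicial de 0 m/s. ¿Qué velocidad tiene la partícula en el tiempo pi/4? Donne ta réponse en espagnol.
Necesitamos integrar nuestra ecuación de la aceleración a(t) = 32·cos(2·t) 1 vez. Tomando ∫a(t)dt y aplicando v(0) = 0, encontramos v(t) = 16·sin(2·t). De la ecuación de la velocidad v(t) = 16·sin(2·t), sustituimos t = pi/4 para obtener v = 16.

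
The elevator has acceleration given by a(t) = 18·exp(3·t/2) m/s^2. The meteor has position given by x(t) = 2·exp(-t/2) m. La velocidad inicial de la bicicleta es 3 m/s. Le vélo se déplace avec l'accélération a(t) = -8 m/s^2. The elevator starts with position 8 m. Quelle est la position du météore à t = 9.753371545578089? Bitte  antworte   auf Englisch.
Using x(t) = 2·exp(-t/2) and substituting t = 9.753371545578089, we find x = 0.0152444680550198.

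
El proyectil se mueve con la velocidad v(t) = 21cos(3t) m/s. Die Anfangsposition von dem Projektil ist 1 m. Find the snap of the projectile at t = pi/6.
We must differentiate our velocity equation v(t) = 21·cos(3·t) 3 times. Taking d/dt of v(t), we find a(t) = -63·sin(3·t). The derivative of acceleration gives jerk: j(t) = -189·cos(3·t). The derivative of jerk gives snap: s(t) = 567·sin(3·t). We have snap s(t) = 567·sin(3·t). Substituting t = pi/6: s(pi/6) = 567.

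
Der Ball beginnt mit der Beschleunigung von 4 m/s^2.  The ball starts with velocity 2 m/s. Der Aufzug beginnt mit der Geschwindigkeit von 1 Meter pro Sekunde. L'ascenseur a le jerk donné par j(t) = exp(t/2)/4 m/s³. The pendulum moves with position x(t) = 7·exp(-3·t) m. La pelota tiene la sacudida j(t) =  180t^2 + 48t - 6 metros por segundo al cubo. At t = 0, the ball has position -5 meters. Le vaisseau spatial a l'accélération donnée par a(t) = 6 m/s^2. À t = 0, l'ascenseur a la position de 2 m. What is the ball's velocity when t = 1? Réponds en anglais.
We need to integrate our jerk equation j(t) = 180·t^2 + 48·t - 6 2 times. The integral of jerk, with a(0) = 4, gives acceleration: a(t) = 60·t^3 + 24·t^2 - 6·t + 4. The antiderivative of acceleration, with v(0) = 2, gives velocity: v(t) = 15·t^4 + 8·t^3 - 3·t^2 + 4·t + 2. Using v(t) = 15·t^4 + 8·t^3 - 3·t^2 + 4·t + 2 and substituting t = 1, we find v = 26.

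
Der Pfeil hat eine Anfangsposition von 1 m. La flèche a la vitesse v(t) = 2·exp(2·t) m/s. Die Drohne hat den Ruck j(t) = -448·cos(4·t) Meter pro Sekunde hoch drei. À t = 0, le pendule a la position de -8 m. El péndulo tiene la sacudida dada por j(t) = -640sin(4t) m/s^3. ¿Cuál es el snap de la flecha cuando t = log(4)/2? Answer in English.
Starting from velocity v(t) = 2·exp(2·t), we take 3 derivatives. The derivative of velocity gives acceleration: a(t) = 4·exp(2·t). The derivative of acceleration gives jerk: j(t) = 8·exp(2·t). The derivative of jerk gives snap: s(t) = 16·exp(2·t). We have snap s(t) = 16·exp(2·t). Substituting t = log(4)/2: s(log(4)/2) = 64.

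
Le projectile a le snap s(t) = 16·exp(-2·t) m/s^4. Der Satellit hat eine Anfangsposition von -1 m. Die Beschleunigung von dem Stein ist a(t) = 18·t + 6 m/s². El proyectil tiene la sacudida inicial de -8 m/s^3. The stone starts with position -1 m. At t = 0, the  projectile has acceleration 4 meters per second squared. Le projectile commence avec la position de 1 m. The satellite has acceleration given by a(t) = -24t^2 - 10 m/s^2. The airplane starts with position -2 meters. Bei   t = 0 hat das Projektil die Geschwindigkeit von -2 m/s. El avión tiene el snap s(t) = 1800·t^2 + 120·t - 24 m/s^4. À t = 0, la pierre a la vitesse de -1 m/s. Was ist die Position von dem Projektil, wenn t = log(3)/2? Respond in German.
Um dies zu lösen, müssen wir 4 Stammfunktionen unserer Gleichung für den Snap s(t) = 16·exp(-2·t) finden. Die Stammfunktion von dem Snap ist der Ruck. Mit j(0) = -8 erhalten wir j(t) = -8·exp(-2·t). Das Integral von dem Ruck, mit a(0) = 4, ergibt die Beschleunigung: a(t) = 4·exp(-2·t). Das Integral von der Beschleunigung ist die Geschwindigkeit. Mit v(0) = -2 erhalten wir v(t) = -2·exp(-2·t). Mit ∫v(t)dt und Anwendung von x(0) = 1, finden wir x(t) = exp(-2·t). Aus der Gleichung für die Position x(t) = exp(-2·t), setzen wir t = log(3)/2 ein und erhalten x = 1/3.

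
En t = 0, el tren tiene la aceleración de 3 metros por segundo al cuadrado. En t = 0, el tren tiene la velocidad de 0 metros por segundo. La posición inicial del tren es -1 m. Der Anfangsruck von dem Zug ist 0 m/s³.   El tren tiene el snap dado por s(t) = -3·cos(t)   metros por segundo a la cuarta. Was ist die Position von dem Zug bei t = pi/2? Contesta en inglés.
We must find the integral of our snap equation s(t) = -3·cos(t) 4 times. Finding the integral of s(t) and using j(0) = 0: j(t) = -3·sin(t). Integrating jerk and using the initial condition a(0) = 3, we get a(t) = 3·cos(t). The antiderivative of acceleration is velocity. Using v(0) = 0, we get v(t) = 3·sin(t). Integrating velocity and using the initial condition x(0) = -1, we get x(t) = 2 - 3·cos(t). Using x(t) = 2 - 3·cos(t) and substituting t = pi/2, we find x = 2.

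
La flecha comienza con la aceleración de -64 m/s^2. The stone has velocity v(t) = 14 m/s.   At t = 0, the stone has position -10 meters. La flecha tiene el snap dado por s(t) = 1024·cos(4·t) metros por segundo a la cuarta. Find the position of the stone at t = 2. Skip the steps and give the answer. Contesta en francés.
La position à t = 2 est x = 18.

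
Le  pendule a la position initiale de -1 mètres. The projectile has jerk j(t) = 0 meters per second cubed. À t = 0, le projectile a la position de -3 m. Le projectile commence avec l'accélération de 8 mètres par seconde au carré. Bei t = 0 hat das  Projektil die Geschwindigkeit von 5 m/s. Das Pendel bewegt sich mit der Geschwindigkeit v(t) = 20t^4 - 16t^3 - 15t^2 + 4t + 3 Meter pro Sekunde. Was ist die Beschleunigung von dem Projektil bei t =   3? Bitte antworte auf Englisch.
To solve this, we need to take 1 integral of our jerk equation j(t) = 0. Integrating jerk and using the initial condition a(0) = 8, we get a(t) = 8. We have acceleration a(t) = 8. Substituting t = 3: a(3) = 8.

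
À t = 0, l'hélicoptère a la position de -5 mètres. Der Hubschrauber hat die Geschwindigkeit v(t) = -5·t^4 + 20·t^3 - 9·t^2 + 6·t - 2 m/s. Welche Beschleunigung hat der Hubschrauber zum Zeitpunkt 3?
Um dies zu lösen, müssen wir 1 Ableitung unserer Gleichung für die Geschwindigkeit v(t) = -5·t^4 + 20·t^3 - 9·t^2 + 6·t - 2 nehmen. Die Ableitung von der Geschwindigkeit ergibt die Beschleunigung: a(t) = -20·t^3 + 60·t^2 - 18·t + 6. Mit a(t) = -20·t^3 + 60·t^2 - 18·t + 6 und Einsetzen von t = 3, finden wir a = -48.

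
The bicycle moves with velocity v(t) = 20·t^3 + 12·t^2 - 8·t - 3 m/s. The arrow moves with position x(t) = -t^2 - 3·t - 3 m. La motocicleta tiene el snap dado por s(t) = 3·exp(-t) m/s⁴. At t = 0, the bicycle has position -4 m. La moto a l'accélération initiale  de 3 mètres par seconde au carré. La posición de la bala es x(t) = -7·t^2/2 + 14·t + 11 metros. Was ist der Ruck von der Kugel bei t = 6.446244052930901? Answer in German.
Wir müssen unsere Gleichung für die Position x(t) = -7·t^2/2 + 14·t + 11 3-mal ableiten. Mit d/dt von x(t) finden wir v(t) = 14 - 7·t. Die Ableitung von der Geschwindigkeit ergibt die Beschleunigung: a(t) = -7. Mit d/dt von a(t) finden wir j(t) = 0. Wir haben den Ruck j(t) = 0. Durch Einsetzen von t = 6.446244052930901: j(6.446244052930901) = 0.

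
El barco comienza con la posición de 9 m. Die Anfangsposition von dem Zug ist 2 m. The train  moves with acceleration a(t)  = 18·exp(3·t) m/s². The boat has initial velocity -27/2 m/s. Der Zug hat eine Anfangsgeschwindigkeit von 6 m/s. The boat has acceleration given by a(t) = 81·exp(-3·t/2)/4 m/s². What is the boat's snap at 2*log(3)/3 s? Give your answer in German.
Wir müssen unsere Gleichung für die Beschleunigung a(t) = 81·exp(-3·t/2)/4 2-mal ableiten. Die Ableitung von der Beschleunigung ergibt den Ruck: j(t) = -243·exp(-3·t/2)/8. Die Ableitung von dem Ruck ergibt den Snap: s(t) = 729·exp(-3·t/2)/16. Mit s(t) = 729·exp(-3·t/2)/16 und Einsetzen von t = 2*log(3)/3, finden wir s = 243/16.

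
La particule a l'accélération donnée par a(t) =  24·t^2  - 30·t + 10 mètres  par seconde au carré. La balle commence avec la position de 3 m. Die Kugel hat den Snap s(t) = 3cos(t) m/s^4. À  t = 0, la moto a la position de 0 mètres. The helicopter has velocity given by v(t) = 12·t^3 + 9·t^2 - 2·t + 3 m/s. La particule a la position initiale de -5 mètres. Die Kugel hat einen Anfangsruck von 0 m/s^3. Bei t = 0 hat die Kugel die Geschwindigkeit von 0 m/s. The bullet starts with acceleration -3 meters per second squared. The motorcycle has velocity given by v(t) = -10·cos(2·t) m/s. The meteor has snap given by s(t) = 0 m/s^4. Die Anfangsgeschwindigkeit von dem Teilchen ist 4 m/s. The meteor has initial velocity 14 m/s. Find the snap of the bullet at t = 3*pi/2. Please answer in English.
We have snap s(t) = 3·cos(t). Substituting t = 3*pi/2: s(3*pi/2) = 0.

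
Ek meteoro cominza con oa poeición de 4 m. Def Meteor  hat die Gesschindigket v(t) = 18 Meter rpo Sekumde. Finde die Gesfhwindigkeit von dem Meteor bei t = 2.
Mit v(t) = 18 und Einsetzen von t = 2, finden wir v = 18.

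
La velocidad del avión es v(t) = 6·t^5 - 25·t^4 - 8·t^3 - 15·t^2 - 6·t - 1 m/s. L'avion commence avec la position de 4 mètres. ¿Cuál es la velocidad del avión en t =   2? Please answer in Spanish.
Tenemos la velocidad v(t) = 6·t^5 - 25·t^4 - 8·t^3 - 15·t^2 - 6·t - 1. Sustituyendo t = 2: v(2) = -345.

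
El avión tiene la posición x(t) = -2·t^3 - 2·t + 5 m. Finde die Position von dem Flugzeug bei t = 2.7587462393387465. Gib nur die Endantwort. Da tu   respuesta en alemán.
Die Antwort ist -42.5093666223825.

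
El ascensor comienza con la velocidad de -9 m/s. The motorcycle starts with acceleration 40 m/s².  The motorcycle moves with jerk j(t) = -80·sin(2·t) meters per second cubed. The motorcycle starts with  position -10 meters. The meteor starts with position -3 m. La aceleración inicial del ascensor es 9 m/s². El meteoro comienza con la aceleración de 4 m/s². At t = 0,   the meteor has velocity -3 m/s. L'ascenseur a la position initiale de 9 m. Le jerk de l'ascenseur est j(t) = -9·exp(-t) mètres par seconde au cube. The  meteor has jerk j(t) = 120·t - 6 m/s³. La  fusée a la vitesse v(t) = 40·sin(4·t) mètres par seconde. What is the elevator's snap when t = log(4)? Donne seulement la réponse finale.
The answer is 9/4.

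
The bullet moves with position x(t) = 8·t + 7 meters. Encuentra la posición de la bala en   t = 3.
Tenemos la posición x(t) = 8·t + 7. Sustituyendo t = 3: x(3) = 31.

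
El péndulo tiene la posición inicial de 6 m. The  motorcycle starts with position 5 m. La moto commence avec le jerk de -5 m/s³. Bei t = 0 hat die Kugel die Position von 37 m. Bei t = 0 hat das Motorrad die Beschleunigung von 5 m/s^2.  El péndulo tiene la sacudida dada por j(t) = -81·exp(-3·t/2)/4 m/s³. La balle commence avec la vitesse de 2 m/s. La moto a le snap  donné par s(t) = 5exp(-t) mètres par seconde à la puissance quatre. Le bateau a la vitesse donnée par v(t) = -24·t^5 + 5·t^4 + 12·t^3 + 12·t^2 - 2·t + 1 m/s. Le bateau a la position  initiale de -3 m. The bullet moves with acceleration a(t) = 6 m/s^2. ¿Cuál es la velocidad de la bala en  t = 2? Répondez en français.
En partant de l'accélération a(t) = 6, nous prenons 1 primitive. La primitive de l'accélération est la vitesse. En utilisant v(0) = 2, nous obtenons v(t) = 6·t + 2. Nous avons la vitesse v(t) = 6·t + 2. En substituant t = 2: v(2) = 14.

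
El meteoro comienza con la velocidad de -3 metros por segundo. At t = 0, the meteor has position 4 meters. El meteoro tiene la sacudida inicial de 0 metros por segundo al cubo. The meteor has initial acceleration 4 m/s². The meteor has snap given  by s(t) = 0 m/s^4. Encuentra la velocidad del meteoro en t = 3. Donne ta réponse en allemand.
Um dies zu lösen, müssen wir 3 Integrale unserer Gleichung für den Snap s(t) = 0 finden. Die Stammfunktion von dem Snap ist der Ruck. Mit j(0) = 0 erhalten wir j(t) = 0. Das Integral von dem Ruck, mit a(0) = 4, ergibt die Beschleunigung: a(t) = 4. Die Stammfunktion von der Beschleunigung, mit v(0) = -3, ergibt die Geschwindigkeit: v(t) = 4·t - 3. Wir haben die Geschwindigkeit v(t) = 4·t - 3. Durch Einsetzen von t = 3: v(3) = 9.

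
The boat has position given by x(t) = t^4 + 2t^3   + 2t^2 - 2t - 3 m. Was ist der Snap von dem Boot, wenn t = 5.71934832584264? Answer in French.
En partant de la position x(t) = t^4 + 2·t^3 + 2·t^2 - 2·t - 3, nous prenons 4 dérivées. En prenant d/dt de x(t), nous trouvons v(t) = 4·t^3 + 6·t^2 + 4·t - 2. En dérivant la vitesse, nous obtenons l'accélération: a(t) = 12·t^2 + 12·t + 4. En dérivant l'accélération, nous obtenons le jerk: j(t) = 24·t + 12. La dérivée du jerk donne le snap: s(t) = 24. De l'équation du snap s(t) = 24, nous substituons t = 5.71934832584264 pour obtenir s = 24.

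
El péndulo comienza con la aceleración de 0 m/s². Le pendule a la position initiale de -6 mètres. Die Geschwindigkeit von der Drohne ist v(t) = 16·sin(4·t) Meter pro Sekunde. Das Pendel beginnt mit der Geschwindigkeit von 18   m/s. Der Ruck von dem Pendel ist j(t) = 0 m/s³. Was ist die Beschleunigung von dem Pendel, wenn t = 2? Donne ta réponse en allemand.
Wir müssen das Integral unserer Gleichung für den Ruck j(t) = 0 1-mal finden. Mit ∫j(t)dt und Anwendung von a(0) = 0, finden wir a(t) = 0. Mit a(t) = 0 und Einsetzen von t = 2, finden wir a = 0.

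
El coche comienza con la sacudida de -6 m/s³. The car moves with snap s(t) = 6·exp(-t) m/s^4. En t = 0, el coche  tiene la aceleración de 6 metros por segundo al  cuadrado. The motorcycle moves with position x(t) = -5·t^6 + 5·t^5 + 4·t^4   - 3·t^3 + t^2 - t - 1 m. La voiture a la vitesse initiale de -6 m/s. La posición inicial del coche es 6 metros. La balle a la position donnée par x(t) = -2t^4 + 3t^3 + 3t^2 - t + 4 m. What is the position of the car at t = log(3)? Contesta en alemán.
Ausgehend von dem Snap s(t) = 6·exp(-t), nehmen wir 4 Stammfunktionen. Die Stammfunktion von dem Snap ist der Ruck. Mit j(0) = -6 erhalten wir j(t) = -6·exp(-t). Durch Integration von dem Ruck und Verwendung der Anfangsbedingung a(0) = 6, erhalten wir a(t) = 6·exp(-t). Die Stammfunktion von der Beschleunigung, mit v(0) = -6, ergibt die Geschwindigkeit: v(t) = -6·exp(-t). Das Integral von der Geschwindigkeit, mit x(0) = 6, ergibt die Position: x(t) = 6·exp(-t). Aus der Gleichung für die Position x(t) = 6·exp(-t), setzen wir t = log(3) ein und erhalten x = 2.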